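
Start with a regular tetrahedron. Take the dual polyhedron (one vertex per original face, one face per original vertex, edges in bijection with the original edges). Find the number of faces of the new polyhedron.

4

The base solid has V = 4, E = 6, F = 4.
The dual swaps V and F and preserves E: V′ = F = 4, E′ = E = 6, F′ = V = 4.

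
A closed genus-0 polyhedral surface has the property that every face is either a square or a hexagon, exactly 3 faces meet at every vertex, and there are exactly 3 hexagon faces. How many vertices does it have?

Let x be the number of squares; then F = 3 + x.
Edge–face incidences: 2E = 6·3 + 4·x = 18 + 4x.
Every vertex has degree 3, so 3V = 2E.
Euler: V − E + F = 2 ⇒ (2E)/3 − E + (3 + x) = 2.
Multiply by 6: 2·(2E) − 3·(2E) + 6·(3 + x) = 12, i.e. 18 + 6x − (18 + 4x) = 12.
Collecting terms: 2x = 12, so x = 6.
Then 2E = 18 + 4·6 = 42, so E = 21, V = 2E/3 = 14, F = 3 + 6 = 9.

14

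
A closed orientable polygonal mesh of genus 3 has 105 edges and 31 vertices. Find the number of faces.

70

For a closed orientable surface of genus 3, χ = 2 − 2·3 = -4.
F = -4 − V + E = -4 − 31 + 105 = 70.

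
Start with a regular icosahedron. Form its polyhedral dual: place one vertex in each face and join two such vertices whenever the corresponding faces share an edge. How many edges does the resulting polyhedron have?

30

The base solid has V = 12, E = 30, F = 20.
The dual swaps V and F and preserves E: V′ = F = 20, E′ = E = 30, F′ = V = 12.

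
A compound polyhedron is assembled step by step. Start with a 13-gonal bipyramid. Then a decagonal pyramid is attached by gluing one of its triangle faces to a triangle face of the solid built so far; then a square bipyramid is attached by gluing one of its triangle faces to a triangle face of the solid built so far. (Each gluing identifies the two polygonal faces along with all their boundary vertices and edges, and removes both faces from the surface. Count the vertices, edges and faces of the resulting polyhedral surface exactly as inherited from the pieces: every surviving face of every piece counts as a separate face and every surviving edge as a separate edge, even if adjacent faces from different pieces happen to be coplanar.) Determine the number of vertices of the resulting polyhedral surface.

A 13-gonal bipyramid: V=15, E=39, F=26.
Attach a decagonal pyramid (V=11, E=20, F=11) along a 3-gon: merge 3 vertices and 3 edges, delete both glued faces → V=23, E=56, F=35.
Attach a square bipyramid (V=6, E=12, F=8) along a 3-gon: merge 3 vertices and 3 edges, delete both glued faces → V=26, E=65, F=41.
Check: V − E + F = 26 − 65 + 41 = 2.

26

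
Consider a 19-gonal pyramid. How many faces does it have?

A pyramid on an n-gon base has one n-gon and n triangles: V = 19 + 1 = 20, E = 2·19 = 38, F = 19 + 1 = 20.

20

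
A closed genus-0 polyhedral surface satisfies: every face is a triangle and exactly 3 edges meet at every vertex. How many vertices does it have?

Each face has 3 edges and each edge borders two faces, so 2E = 3F.
Each vertex has degree 3, so 3V = 2E and hence V = 3F/3.
Euler: V − E + F = 2 ⇒ (3F/3) − (3F/2) + F = 2.
Multiply by 6: (6 − 9 + 6)F = 12, i.e. 3F = 12.
So F = 4, E = 3·4/2 = 6, V = 3·4/3 = 4.

4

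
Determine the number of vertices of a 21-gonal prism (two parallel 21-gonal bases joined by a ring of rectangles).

A prism on an n-gon has two n-gon bases and n rectangular sides: V = 2·21 = 42, E = 3·21 = 63, F = 21 + 2 = 23.

42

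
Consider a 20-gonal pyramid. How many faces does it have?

A pyramid on an n-gon base has one n-gon and n triangles: V = 20 + 1 = 21, E = 2·20 = 40, F = 20 + 1 = 21.

21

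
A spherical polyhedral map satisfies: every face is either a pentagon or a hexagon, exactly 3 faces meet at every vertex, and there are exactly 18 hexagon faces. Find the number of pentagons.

12

Let x be the number of pentagons; then F = 18 + x.
Edge–face incidences: 2E = 6·18 + 5·x = 108 + 5x.
Every vertex has degree 3, so 3V = 2E.
Euler: V − E + F = 2 ⇒ (2E)/3 − E + (18 + x) = 2.
Multiply by 6: 2·(2E) − 3·(2E) + 6·(18 + x) = 12, i.e. 108 + 6x − (108 + 5x) = 12.
Collecting terms: x = 12.
Then 2E = 108 + 5·12 = 168, so E = 84, V = 2E/3 = 56, F = 18 + 12 = 30.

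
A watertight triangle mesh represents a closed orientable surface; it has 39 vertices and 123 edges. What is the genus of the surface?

Every face is a triangle and each edge borders two faces, so 3F = 2·123, giving F = 82.
χ = V − E + F = 39 − 123 + 82 = -2.
For a closed orientable surface χ = 2 − 2g, so g = (2 − (-2))/2 = 2.

2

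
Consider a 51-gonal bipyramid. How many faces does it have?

102

A bipyramid over an n-gon has 2n triangular faces and n + 2 vertices: V = 51 + 2 = 53, E = 3·51 = 153, F = 2·51 = 102.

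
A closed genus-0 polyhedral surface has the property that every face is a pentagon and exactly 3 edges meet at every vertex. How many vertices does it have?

20

Each face has 5 edges and each edge borders two faces, so 2E = 5F.
Each vertex has degree 3, so 3V = 2E and hence V = 5F/3.
Euler: V − E + F = 2 ⇒ (5F/3) − (5F/2) + F = 2.
Multiply by 6: (10 − 15 + 6)F = 12, i.e. 1F = 12.
So F = 12, E = 5·12/2 = 30, V = 5·12/3 = 20.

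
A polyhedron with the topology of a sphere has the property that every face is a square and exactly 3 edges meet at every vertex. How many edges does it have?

Each face has 4 edges and each edge borders two faces, so 2E = 4F.
Each vertex has degree 3, so 3V = 2E and hence V = 4F/3.
Euler: V − E + F = 2 ⇒ (4F/3) − (4F/2) + F = 2.
Multiply by 6: (8 − 12 + 6)F = 12, i.e. 2F = 12.
So F = 6, E = 4·6/2 = 12, V = 4·6/3 = 8.

12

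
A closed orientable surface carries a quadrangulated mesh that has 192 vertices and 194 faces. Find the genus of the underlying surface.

2

Every face is a square, so 2E = 4·194 = 776, giving E = 388.
χ = V − E + F = 192 − 388 + 194 = -2.
For a closed orientable surface χ = 2 − 2g, so g = (2 − (-2))/2 = 2.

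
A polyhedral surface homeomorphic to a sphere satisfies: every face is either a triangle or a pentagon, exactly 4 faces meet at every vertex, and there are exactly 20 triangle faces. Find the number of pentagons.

12

Let x be the number of pentagons; then F = 20 + x.
Edge–face incidences: 2E = 3·20 + 5·x = 60 + 5x.
Every vertex has degree 4, so 4V = 2E.
Euler: V − E + F = 2 ⇒ (2E)/4 − E + (20 + x) = 2.
Multiply by 8: 2·(2E) − 4·(2E) + 8·(20 + x) = 16, i.e. 160 + 8x − 2·(60 + 5x) = 16.
Collecting terms: −2x + 40 = 16, so −2x = −24, so x = 12.
Then 2E = 60 + 5·12 = 120, so E = 60, V = 2E/4 = 30, F = 20 + 12 = 32.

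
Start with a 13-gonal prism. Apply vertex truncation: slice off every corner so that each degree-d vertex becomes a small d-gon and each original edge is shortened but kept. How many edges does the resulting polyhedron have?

117

The base solid has V = 26, E = 39, F = 15.
Truncation replaces each original edge-end by a new vertex, so V′ = 2E = 78.
Each original edge survives, and each old vertex of degree d contributes d new edges; summing degrees gives Σd = 2E, so E′ = E + 2E = 3E = 117.
Each original face survives and each original vertex becomes one new face: F′ = F + V = 41.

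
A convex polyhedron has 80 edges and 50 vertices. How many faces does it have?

Here V − E + F = 2.
F = 2 − V + E = 2 − 50 + 80 = 32.

32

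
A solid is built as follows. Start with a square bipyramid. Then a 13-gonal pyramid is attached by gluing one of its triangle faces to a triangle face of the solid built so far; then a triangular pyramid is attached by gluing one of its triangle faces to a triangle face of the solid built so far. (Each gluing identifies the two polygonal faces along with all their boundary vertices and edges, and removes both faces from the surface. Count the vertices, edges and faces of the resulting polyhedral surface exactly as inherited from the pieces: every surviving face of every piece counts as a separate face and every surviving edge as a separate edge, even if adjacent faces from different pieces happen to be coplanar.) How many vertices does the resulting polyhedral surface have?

18

A square bipyramid: V=6, E=12, F=8.
Attach a 13-gonal pyramid (V=14, E=26, F=14) along a 3-gon: merge 3 vertices and 3 edges, delete both glued faces → V=17, E=35, F=20.
Attach a triangular pyramid (V=4, E=6, F=4) along a 3-gon: merge 3 vertices and 3 edges, delete both glued faces → V=18, E=38, F=22.
Check: V − E + F = 18 − 38 + 22 = 2.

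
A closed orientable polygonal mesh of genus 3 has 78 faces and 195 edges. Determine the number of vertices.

For a closed orientable surface of genus 3, χ = 2 − 2·3 = -4.
V = -4 + E − F = -4 + 195 − 78 = 113.

113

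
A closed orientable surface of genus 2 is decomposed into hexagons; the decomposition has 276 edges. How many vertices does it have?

182

χ = 2 − 2·2 = -2, and every face is a hexagon so 6F = 2E.
F = 2E/6 = 92. Then V = -2 + E − F = -2 + 276 − 92 = 182.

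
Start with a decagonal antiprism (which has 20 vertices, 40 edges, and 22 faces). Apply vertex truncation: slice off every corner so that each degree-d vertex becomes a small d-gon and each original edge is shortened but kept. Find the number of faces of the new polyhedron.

42

Truncation replaces each original edge-end by a new vertex, so V′ = 2E = 80.
Each original edge survives, and each old vertex of degree d contributes d new edges; summing degrees gives Σd = 2E, so E′ = E + 2E = 3E = 120.
Each original face survives and each original vertex becomes one new face: F′ = F + V = 42.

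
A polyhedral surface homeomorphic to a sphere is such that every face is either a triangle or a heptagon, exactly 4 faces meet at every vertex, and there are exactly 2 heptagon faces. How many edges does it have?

28

Let x be the number of triangles; then F = 2 + x.
Edge–face incidences: 2E = 7·2 + 3·x = 14 + 3x.
Every vertex has degree 4, so 4V = 2E.
Euler: V − E + F = 2 ⇒ (2E)/4 − E + (2 + x) = 2.
Multiply by 8: 2·(2E) − 4·(2E) + 8·(2 + x) = 16, i.e. 16 + 8x − 2·(14 + 3x) = 16.
Collecting terms: 2x − 12 = 16, so 2x = 28, so x = 14.
Then 2E = 14 + 3·14 = 56, so E = 28, V = 2E/4 = 14, F = 2 + 14 = 16.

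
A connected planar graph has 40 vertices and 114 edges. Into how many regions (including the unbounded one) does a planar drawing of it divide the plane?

Euler's formula for a connected plane graph: V − E + F = 2, so F = 2 − 40 + 114 = 76.

76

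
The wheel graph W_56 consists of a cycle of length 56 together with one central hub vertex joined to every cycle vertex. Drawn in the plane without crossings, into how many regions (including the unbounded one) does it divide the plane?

57

W_56 has V = 56 + 1 = 57 vertices and E = 2·56 = 112 edges.
By Euler's formula F = 2 − V + E = 2 − 57 + 112 = 57.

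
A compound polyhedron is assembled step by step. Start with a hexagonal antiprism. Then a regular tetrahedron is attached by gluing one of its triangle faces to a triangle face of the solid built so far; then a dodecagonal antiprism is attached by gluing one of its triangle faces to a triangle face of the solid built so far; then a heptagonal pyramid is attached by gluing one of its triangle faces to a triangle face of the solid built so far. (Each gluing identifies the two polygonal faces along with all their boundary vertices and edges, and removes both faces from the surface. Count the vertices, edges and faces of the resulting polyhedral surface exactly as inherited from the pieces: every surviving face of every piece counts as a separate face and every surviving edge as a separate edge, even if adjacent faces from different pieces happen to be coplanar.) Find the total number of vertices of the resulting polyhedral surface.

A hexagonal antiprism: V=12, E=24, F=14.
Attach a regular tetrahedron (V=4, E=6, F=4) along a 3-gon: merge 3 vertices and 3 edges, delete both glued faces → V=13, E=27, F=16.
Attach a dodecagonal antiprism (V=24, E=48, F=26) along a 3-gon: merge 3 vertices and 3 edges, delete both glued faces → V=34, E=72, F=40.
Attach a heptagonal pyramid (V=8, E=14, F=8) along a 3-gon: merge 3 vertices and 3 edges, delete both glued faces → V=39, E=83, F=46.
Check: V − E + F = 39 − 83 + 46 = 2.

39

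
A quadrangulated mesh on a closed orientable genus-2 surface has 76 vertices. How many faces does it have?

78

χ = 2 − 2·2 = -2, and every face is a square so 4F = 2E.
V − E + F = -2 with E = 4F/2 gives 76 − (4/2 − 1)·F = -2, so F = 78 and E = 156.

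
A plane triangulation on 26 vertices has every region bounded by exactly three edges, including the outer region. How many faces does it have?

48

In a plane triangulation 3F = 2E and V − E + F = 2, so F = 2V − 4 = 2·26 − 4 = 48.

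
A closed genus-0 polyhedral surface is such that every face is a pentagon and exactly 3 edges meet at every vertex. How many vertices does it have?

20

Each face has 5 edges and each edge borders two faces, so 2E = 5F.
Each vertex has degree 3, so 3V = 2E and hence V = 5F/3.
Euler: V − E + F = 2 ⇒ (5F/3) − (5F/2) + F = 2.
Multiply by 6: (10 − 15 + 6)F = 12, i.e. 1F = 12.
So F = 12, E = 5·12/2 = 30, V = 5·12/3 = 20.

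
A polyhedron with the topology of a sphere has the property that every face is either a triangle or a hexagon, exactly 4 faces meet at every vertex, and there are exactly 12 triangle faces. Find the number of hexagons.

Let x be the number of hexagons; then F = 12 + x.
Edge–face incidences: 2E = 3·12 + 6·x = 36 + 6x.
Every vertex has degree 4, so 4V = 2E.
Euler: V − E + F = 2 ⇒ (2E)/4 − E + (12 + x) = 2.
Multiply by 8: 2·(2E) − 4·(2E) + 8·(12 + x) = 16, i.e. 96 + 8x − 2·(36 + 6x) = 16.
Collecting terms: −4x + 24 = 16, so −4x = −8, so x = 2.
Then 2E = 36 + 6·2 = 48, so E = 24, V = 2E/4 = 12, F = 12 + 2 = 14.

2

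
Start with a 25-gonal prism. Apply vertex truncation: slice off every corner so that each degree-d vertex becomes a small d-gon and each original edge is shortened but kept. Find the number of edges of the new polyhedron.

The base solid has V = 50, E = 75, F = 27.
Truncation replaces each original edge-end by a new vertex, so V′ = 2E = 150.
Each original edge survives, and each old vertex of degree d contributes d new edges; summing degrees gives Σd = 2E, so E′ = E + 2E = 3E = 225.
Each original face survives and each original vertex becomes one new face: F′ = F + V = 77.

225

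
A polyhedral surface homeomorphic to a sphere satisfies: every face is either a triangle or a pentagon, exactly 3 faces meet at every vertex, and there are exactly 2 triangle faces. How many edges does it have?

18

Let x be the number of pentagons; then F = 2 + x.
Edge–face incidences: 2E = 3·2 + 5·x = 6 + 5x.
Every vertex has degree 3, so 3V = 2E.
Euler: V − E + F = 2 ⇒ (2E)/3 − E + (2 + x) = 2.
Multiply by 6: 2·(2E) − 3·(2E) + 6·(2 + x) = 12, i.e. 12 + 6x − (6 + 5x) = 12.
Collecting terms: x + 6 = 12, so x = 6.
Then 2E = 6 + 5·6 = 36, so E = 18, V = 2E/3 = 12, F = 2 + 6 = 8.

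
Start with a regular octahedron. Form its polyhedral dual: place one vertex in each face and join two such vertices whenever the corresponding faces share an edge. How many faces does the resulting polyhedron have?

6

The base solid has V = 6, E = 12, F = 8.
The dual swaps V and F and preserves E: V′ = F = 8, E′ = E = 12, F′ = V = 6.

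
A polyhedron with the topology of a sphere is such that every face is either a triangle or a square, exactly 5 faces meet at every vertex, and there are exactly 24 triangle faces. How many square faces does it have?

2

Let x be the number of squares; then F = 24 + x.
Edge–face incidences: 2E = 3·24 + 4·x = 72 + 4x.
Every vertex has degree 5, so 5V = 2E.
Euler: V − E + F = 2 ⇒ (2E)/5 − E + (24 + x) = 2.
Multiply by 10: 2·(2E) − 5·(2E) + 10·(24 + x) = 20, i.e. 240 + 10x − 3·(72 + 4x) = 20.
Collecting terms: −2x + 24 = 20, so −2x = −4, so x = 2.
Then 2E = 72 + 4·2 = 80, so E = 40, V = 2E/5 = 16, F = 24 + 2 = 26.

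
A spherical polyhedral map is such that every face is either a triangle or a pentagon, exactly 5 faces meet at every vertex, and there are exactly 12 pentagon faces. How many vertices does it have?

Let x be the number of triangles; then F = 12 + x.
Edge–face incidences: 2E = 5·12 + 3·x = 60 + 3x.
Every vertex has degree 5, so 5V = 2E.
Euler: V − E + F = 2 ⇒ (2E)/5 − E + (12 + x) = 2.
Multiply by 10: 2·(2E) − 5·(2E) + 10·(12 + x) = 20, i.e. 120 + 10x − 3·(60 + 3x) = 20.
Collecting terms: x − 60 = 20, so x = 80.
Then 2E = 60 + 3·80 = 300, so E = 150, V = 2E/5 = 60, F = 12 + 80 = 92.

60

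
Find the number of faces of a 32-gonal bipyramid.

A bipyramid over an n-gon has 2n triangular faces and n + 2 vertices: V = 32 + 2 = 34, E = 3·32 = 96, F = 2·32 = 64.

64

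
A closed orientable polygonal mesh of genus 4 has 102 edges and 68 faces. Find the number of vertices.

For a closed orientable surface of genus 4, χ = 2 − 2·4 = -6.
V = -6 + E − F = -6 + 102 − 68 = 28.

28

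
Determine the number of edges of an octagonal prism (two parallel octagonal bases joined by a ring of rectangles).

24

A prism on an n-gon has two n-gon bases and n rectangular sides: V = 2·8 = 16, E = 3·8 = 24, F = 8 + 2 = 10.
Check: V − E + F = 16 − 24 + 10 = 2.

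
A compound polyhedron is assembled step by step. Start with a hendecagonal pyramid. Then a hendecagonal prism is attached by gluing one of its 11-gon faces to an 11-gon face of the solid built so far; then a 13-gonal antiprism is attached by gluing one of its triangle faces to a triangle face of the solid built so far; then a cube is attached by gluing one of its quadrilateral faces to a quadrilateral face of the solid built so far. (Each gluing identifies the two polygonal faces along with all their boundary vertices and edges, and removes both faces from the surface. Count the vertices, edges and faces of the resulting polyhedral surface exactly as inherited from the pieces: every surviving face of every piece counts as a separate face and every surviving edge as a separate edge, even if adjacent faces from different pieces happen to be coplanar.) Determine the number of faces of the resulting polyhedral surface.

A hendecagonal pyramid: V=12, E=22, F=12.
Attach a hendecagonal prism (V=22, E=33, F=13) along an 11-gon: merge 11 vertices and 11 edges, delete both glued faces → V=23, E=44, F=23.
Attach a 13-gonal antiprism (V=26, E=52, F=28) along a 3-gon: merge 3 vertices and 3 edges, delete both glued faces → V=46, E=93, F=49.
Attach a cube (V=8, E=12, F=6) along a 4-gon: merge 4 vertices and 4 edges, delete both glued faces → V=50, E=101, F=53.
Check: V − E + F = 50 − 101 + 53 = 2.

53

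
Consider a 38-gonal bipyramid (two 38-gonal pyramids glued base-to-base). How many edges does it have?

A bipyramid over an n-gon has 2n triangular faces and n + 2 vertices: V = 38 + 2 = 40, E = 3·38 = 114, F = 2·38 = 76.

114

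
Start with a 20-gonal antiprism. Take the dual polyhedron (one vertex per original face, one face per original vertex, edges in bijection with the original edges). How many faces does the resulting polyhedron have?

The base solid has V = 40, E = 80, F = 42.
The dual swaps V and F and preserves E: V′ = F = 42, E′ = E = 80, F′ = V = 40.

40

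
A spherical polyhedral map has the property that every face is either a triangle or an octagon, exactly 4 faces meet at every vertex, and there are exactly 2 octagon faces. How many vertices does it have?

16

Let x be the number of triangles; then F = 2 + x.
Edge–face incidences: 2E = 8·2 + 3·x = 16 + 3x.
Every vertex has degree 4, so 4V = 2E.
Euler: V − E + F = 2 ⇒ (2E)/4 − E + (2 + x) = 2.
Multiply by 8: 2·(2E) − 4·(2E) + 8·(2 + x) = 16, i.e. 16 + 8x − 2·(16 + 3x) = 16.
Collecting terms: 2x − 16 = 16, so 2x = 32, so x = 16.
Then 2E = 16 + 3·16 = 64, so E = 32, V = 2E/4 = 16, F = 2 + 16 = 18.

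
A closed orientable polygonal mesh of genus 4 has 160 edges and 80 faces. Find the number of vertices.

74

For a closed orientable surface of genus 4, χ = 2 − 2·4 = -6.
V = -6 + E − F = -6 + 160 − 80 = 74.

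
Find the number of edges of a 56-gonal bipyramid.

168

A bipyramid over an n-gon has 2n triangular faces and n + 2 vertices: V = 56 + 2 = 58, E = 3·56 = 168, F = 2·56 = 112.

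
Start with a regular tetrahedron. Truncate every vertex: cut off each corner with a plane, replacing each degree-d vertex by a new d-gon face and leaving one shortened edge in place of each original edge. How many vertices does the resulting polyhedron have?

12

The base solid has V = 4, E = 6, F = 4.
Truncation replaces each original edge-end by a new vertex, so V′ = 2E = 12.
Each original edge survives, and each old vertex of degree d contributes d new edges; summing degrees gives Σd = 2E, so E′ = E + 2E = 3E = 18.
Each original face survives and each original vertex becomes one new face: F′ = F + V = 8.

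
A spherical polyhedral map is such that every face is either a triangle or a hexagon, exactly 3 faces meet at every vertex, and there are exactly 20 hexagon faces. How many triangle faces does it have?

4

Let x be the number of triangles; then F = 20 + x.
Edge–face incidences: 2E = 6·20 + 3·x = 120 + 3x.
Every vertex has degree 3, so 3V = 2E.
Euler: V − E + F = 2 ⇒ (2E)/3 − E + (20 + x) = 2.
Multiply by 6: 2·(2E) − 3·(2E) + 6·(20 + x) = 12, i.e. 120 + 6x − (120 + 3x) = 12.
Collecting terms: 3x = 12, so x = 4.
Then 2E = 120 + 3·4 = 132, so E = 66, V = 2E/3 = 44, F = 20 + 4 = 24.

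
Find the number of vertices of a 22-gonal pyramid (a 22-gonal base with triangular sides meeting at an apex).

23

A pyramid on an n-gon base has one n-gon and n triangles: V = 22 + 1 = 23, E = 2·22 = 44, F = 22 + 1 = 23.
Check: V − E + F = 23 − 44 + 23 = 2.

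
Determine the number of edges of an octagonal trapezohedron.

The n-trapezohedron (dual of the n-antiprism) has V = 2·8 + 2 = 18, E = 4·8 = 32, F = 2·8 = 16.

32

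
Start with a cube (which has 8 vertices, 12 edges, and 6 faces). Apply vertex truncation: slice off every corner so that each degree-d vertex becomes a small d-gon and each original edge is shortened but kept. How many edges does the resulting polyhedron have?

36

Truncation replaces each original edge-end by a new vertex, so V′ = 2E = 24.
Each original edge survives, and each old vertex of degree d contributes d new edges; summing degrees gives Σd = 2E, so E′ = E + 2E = 3E = 36.
Each original face survives and each original vertex becomes one new face: F′ = F + V = 14.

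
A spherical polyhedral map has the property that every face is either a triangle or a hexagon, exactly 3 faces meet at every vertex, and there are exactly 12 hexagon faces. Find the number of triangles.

4

Let x be the number of triangles; then F = 12 + x.
Edge–face incidences: 2E = 6·12 + 3·x = 72 + 3x.
Every vertex has degree 3, so 3V = 2E.
Euler: V − E + F = 2 ⇒ (2E)/3 − E + (12 + x) = 2.
Multiply by 6: 2·(2E) − 3·(2E) + 6·(12 + x) = 12, i.e. 72 + 6x − (72 + 3x) = 12.
Collecting terms: 3x = 12, so x = 4.
Then 2E = 72 + 3·4 = 84, so E = 42, V = 2E/3 = 28, F = 12 + 4 = 16.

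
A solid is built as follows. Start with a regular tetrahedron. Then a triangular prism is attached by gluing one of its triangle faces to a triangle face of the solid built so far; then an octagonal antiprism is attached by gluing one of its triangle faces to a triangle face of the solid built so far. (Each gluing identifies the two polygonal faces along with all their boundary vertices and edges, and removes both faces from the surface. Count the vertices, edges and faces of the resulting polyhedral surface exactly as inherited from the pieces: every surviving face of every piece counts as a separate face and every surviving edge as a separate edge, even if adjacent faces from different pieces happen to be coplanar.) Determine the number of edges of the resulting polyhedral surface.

A regular tetrahedron: V=4, E=6, F=4.
Attach a triangular prism (V=6, E=9, F=5) along a 3-gon: merge 3 vertices and 3 edges, delete both glued faces → V=7, E=12, F=7.
Attach an octagonal antiprism (V=16, E=32, F=18) along a 3-gon: merge 3 vertices and 3 edges, delete both glued faces → V=20, E=41, F=23.
Check: V − E + F = 20 − 41 + 23 = 2.

41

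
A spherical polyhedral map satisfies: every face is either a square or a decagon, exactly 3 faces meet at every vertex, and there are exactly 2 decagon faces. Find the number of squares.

Let x be the number of squares; then F = 2 + x.
Edge–face incidences: 2E = 10·2 + 4·x = 20 + 4x.
Every vertex has degree 3, so 3V = 2E.
Euler: V − E + F = 2 ⇒ (2E)/3 − E + (2 + x) = 2.
Multiply by 6: 2·(2E) − 3·(2E) + 6·(2 + x) = 12, i.e. 12 + 6x − (20 + 4x) = 12.
Collecting terms: 2x − 8 = 12, so 2x = 20, so x = 10.
Then 2E = 20 + 4·10 = 60, so E = 30, V = 2E/3 = 20, F = 2 + 10 = 12.

10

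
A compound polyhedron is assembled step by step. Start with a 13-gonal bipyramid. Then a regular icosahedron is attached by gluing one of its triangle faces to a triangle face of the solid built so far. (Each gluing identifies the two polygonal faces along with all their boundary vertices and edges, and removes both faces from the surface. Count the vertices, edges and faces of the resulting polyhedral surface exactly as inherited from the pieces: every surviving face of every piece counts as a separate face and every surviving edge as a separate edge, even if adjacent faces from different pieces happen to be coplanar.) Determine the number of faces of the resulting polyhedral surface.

A 13-gonal bipyramid: V=15, E=39, F=26.
Attach a regular icosahedron (V=12, E=30, F=20) along a 3-gon: merge 3 vertices and 3 edges, delete both glued faces → V=24, E=66, F=44.
Check: V − E + F = 24 − 66 + 44 = 2.

44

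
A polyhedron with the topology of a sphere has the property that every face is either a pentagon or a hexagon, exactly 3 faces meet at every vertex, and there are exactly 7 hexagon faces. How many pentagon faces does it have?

Let x be the number of pentagons; then F = 7 + x.
Edge–face incidences: 2E = 6·7 + 5·x = 42 + 5x.
Every vertex has degree 3, so 3V = 2E.
Euler: V − E + F = 2 ⇒ (2E)/3 − E + (7 + x) = 2.
Multiply by 6: 2·(2E) − 3·(2E) + 6·(7 + x) = 12, i.e. 42 + 6x − (42 + 5x) = 12.
Collecting terms: x = 12.
Then 2E = 42 + 5·12 = 102, so E = 51, V = 2E/3 = 34, F = 7 + 12 = 19.

12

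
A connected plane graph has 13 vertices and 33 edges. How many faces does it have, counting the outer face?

Euler's formula for a connected plane graph: V − E + F = 2, so F = 2 − 13 + 33 = 22.

22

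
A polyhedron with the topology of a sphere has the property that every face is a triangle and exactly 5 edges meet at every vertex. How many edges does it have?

Each face has 3 edges and each edge borders two faces, so 2E = 3F.
Each vertex has degree 5, so 5V = 2E and hence V = 3F/5.
Euler: V − E + F = 2 ⇒ (3F/5) − (3F/2) + F = 2.
Multiply by 10: (6 − 15 + 10)F = 20, i.e. 1F = 20.
So F = 20, E = 3·20/2 = 30, V = 3·20/5 = 12.

30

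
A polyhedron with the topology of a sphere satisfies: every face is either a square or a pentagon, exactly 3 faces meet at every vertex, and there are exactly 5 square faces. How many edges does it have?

Let x be the number of pentagons; then F = 5 + x.
Edge–face incidences: 2E = 4·5 + 5·x = 20 + 5x.
Every vertex has degree 3, so 3V = 2E.
Euler: V − E + F = 2 ⇒ (2E)/3 − E + (5 + x) = 2.
Multiply by 6: 2·(2E) − 3·(2E) + 6·(5 + x) = 12, i.e. 30 + 6x − (20 + 5x) = 12.
Collecting terms: x + 10 = 12, so x = 2.
Then 2E = 20 + 5·2 = 30, so E = 15, V = 2E/3 = 10, F = 5 + 2 = 7.

15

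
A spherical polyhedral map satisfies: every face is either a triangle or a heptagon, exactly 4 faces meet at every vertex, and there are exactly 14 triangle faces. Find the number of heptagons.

Let x be the number of heptagons; then F = 14 + x.
Edge–face incidences: 2E = 3·14 + 7·x = 42 + 7x.
Every vertex has degree 4, so 4V = 2E.
Euler: V − E + F = 2 ⇒ (2E)/4 − E + (14 + x) = 2.
Multiply by 8: 2·(2E) − 4·(2E) + 8·(14 + x) = 16, i.e. 112 + 8x − 2·(42 + 7x) = 16.
Collecting terms: −6x + 28 = 16, so −6x = −12, so x = 2.
Then 2E = 42 + 7·2 = 56, so E = 28, V = 2E/4 = 14, F = 14 + 2 = 16.

2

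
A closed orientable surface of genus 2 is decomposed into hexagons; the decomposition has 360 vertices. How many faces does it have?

181

χ = 2 − 2·2 = -2, and every face is a hexagon so 6F = 2E.
V − E + F = -2 with E = 6F/2 gives 360 − (6/2 − 1)·F = -2, so F = 181 and E = 543.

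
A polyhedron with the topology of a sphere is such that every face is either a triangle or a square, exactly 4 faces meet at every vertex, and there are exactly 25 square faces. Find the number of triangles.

8

Let x be the number of triangles; then F = 25 + x.
Edge–face incidences: 2E = 4·25 + 3·x = 100 + 3x.
Every vertex has degree 4, so 4V = 2E.
Euler: V − E + F = 2 ⇒ (2E)/4 − E + (25 + x) = 2.
Multiply by 8: 2·(2E) − 4·(2E) + 8·(25 + x) = 16, i.e. 200 + 8x − 2·(100 + 3x) = 16.
Collecting terms: 2x = 16, so x = 8.
Then 2E = 100 + 3·8 = 124, so E = 62, V = 2E/4 = 31, F = 25 + 8 = 33.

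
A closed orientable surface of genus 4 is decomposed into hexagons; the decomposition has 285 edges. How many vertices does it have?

χ = 2 − 2·4 = -6, and every face is a hexagon so 6F = 2E.
F = 2E/6 = 95. Then V = -6 + E − F = -6 + 285 − 95 = 184.

184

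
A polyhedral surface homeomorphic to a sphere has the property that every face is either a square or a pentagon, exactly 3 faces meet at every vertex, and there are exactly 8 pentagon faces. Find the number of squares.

Let x be the number of squares; then F = 8 + x.
Edge–face incidences: 2E = 5·8 + 4·x = 40 + 4x.
Every vertex has degree 3, so 3V = 2E.
Euler: V − E + F = 2 ⇒ (2E)/3 − E + (8 + x) = 2.
Multiply by 6: 2·(2E) − 3·(2E) + 6·(8 + x) = 12, i.e. 48 + 6x − (40 + 4x) = 12.
Collecting terms: 2x + 8 = 12, so 2x = 4, so x = 2.
Then 2E = 40 + 4·2 = 48, so E = 24, V = 2E/3 = 16, F = 8 + 2 = 10.

2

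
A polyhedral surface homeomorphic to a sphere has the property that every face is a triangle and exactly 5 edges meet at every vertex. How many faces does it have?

Each face has 3 edges and each edge borders two faces, so 2E = 3F.
Each vertex has degree 5, so 5V = 2E and hence V = 3F/5.
Euler: V − E + F = 2 ⇒ (3F/5) − (3F/2) + F = 2.
Multiply by 10: (6 − 15 + 10)F = 20, i.e. 1F = 20.
So F = 20, E = 3·20/2 = 30, V = 3·20/5 = 12.

20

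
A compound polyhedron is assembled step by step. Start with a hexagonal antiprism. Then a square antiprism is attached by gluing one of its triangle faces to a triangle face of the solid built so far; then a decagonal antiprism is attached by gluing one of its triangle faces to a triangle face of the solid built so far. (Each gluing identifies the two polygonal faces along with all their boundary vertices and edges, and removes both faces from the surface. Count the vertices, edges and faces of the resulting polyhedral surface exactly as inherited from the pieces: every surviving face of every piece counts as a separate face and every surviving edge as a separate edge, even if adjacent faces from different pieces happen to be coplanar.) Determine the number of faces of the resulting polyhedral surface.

42

A hexagonal antiprism: V=12, E=24, F=14.
Attach a square antiprism (V=8, E=16, F=10) along a 3-gon: merge 3 vertices and 3 edges, delete both glued faces → V=17, E=37, F=22.
Attach a decagonal antiprism (V=20, E=40, F=22) along a 3-gon: merge 3 vertices and 3 edges, delete both glued faces → V=34, E=74, F=42.
Check: V − E + F = 34 − 74 + 42 = 2.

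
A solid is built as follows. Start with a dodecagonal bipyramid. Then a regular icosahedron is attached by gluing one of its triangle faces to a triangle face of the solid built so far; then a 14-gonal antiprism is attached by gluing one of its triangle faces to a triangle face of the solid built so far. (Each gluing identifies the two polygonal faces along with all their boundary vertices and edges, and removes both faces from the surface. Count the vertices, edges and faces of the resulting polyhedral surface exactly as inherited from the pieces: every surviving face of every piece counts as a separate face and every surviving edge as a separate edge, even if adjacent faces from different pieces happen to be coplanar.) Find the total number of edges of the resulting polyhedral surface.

116

A dodecagonal bipyramid: V=14, E=36, F=24.
Attach a regular icosahedron (V=12, E=30, F=20) along a 3-gon: merge 3 vertices and 3 edges, delete both glued faces → V=23, E=63, F=42.
Attach a 14-gonal antiprism (V=28, E=56, F=30) along a 3-gon: merge 3 vertices and 3 edges, delete both glued faces → V=48, E=116, F=70.
Check: V − E + F = 48 − 116 + 70 = 2.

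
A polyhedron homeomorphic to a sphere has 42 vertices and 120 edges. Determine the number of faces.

80

Here V − E + F = 2.
F = 2 − V + E = 2 − 42 + 120 = 80.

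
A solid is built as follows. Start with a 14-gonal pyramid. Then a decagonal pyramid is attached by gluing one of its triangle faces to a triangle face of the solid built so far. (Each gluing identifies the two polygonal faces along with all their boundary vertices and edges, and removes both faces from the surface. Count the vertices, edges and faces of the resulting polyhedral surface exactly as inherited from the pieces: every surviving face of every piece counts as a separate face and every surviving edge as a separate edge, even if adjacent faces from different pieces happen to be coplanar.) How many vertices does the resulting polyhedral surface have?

23

A 14-gonal pyramid: V=15, E=28, F=15.
Attach a decagonal pyramid (V=11, E=20, F=11) along a 3-gon: merge 3 vertices and 3 edges, delete both glued faces → V=23, E=45, F=24.
Check: V − E + F = 23 − 45 + 24 = 2.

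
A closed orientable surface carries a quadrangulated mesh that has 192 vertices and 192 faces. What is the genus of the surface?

1

Every face is a square, so 2E = 4·192 = 768, giving E = 384.
χ = V − E + F = 192 − 384 + 192 = 0.
For a closed orientable surface χ = 2 − 2g, so g = (2 − (0))/2 = 1.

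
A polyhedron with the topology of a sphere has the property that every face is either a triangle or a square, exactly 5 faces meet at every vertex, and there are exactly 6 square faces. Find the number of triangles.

32

Let x be the number of triangles; then F = 6 + x.
Edge–face incidences: 2E = 4·6 + 3·x = 24 + 3x.
Every vertex has degree 5, so 5V = 2E.
Euler: V − E + F = 2 ⇒ (2E)/5 − E + (6 + x) = 2.
Multiply by 10: 2·(2E) − 5·(2E) + 10·(6 + x) = 20, i.e. 60 + 10x − 3·(24 + 3x) = 20.
Collecting terms: x − 12 = 20, so x = 32.
Then 2E = 24 + 3·32 = 120, so E = 60, V = 2E/5 = 24, F = 6 + 32 = 38.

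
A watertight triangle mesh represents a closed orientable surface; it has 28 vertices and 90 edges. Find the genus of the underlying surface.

Every face is a triangle and each edge borders two faces, so 3F = 2·90, giving F = 60.
χ = V − E + F = 28 − 90 + 60 = -2.
For a closed orientable surface χ = 2 − 2g, so g = (2 − (-2))/2 = 2.

2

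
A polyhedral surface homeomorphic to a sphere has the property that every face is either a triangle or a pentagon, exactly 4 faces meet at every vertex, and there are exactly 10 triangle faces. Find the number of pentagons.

2

Let x be the number of pentagons; then F = 10 + x.
Edge–face incidences: 2E = 3·10 + 5·x = 30 + 5x.
Every vertex has degree 4, so 4V = 2E.
Euler: V − E + F = 2 ⇒ (2E)/4 − E + (10 + x) = 2.
Multiply by 8: 2·(2E) − 4·(2E) + 8·(10 + x) = 16, i.e. 80 + 8x − 2·(30 + 5x) = 16.
Collecting terms: −2x + 20 = 16, so −2x = −4, so x = 2.
Then 2E = 30 + 5·2 = 40, so E = 20, V = 2E/4 = 10, F = 10 + 2 = 12.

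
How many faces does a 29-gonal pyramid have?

30

A pyramid on an n-gon base has one n-gon and n triangles: V = 29 + 1 = 30, E = 2·29 = 58, F = 29 + 1 = 30.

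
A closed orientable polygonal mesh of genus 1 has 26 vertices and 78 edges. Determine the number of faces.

For a closed orientable surface of genus 1, χ = 2 − 2·1 = 0.
F = 0 − V + E = 0 − 26 + 78 = 52.

52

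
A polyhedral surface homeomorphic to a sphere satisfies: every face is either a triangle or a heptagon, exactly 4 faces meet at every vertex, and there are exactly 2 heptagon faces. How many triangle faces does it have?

Let x be the number of triangles; then F = 2 + x.
Edge–face incidences: 2E = 7·2 + 3·x = 14 + 3x.
Every vertex has degree 4, so 4V = 2E.
Euler: V − E + F = 2 ⇒ (2E)/4 − E + (2 + x) = 2.
Multiply by 8: 2·(2E) − 4·(2E) + 8·(2 + x) = 16, i.e. 16 + 8x − 2·(14 + 3x) = 16.
Collecting terms: 2x − 12 = 16, so 2x = 28, so x = 14.
Then 2E = 14 + 3·14 = 56, so E = 28, V = 2E/4 = 14, F = 2 + 14 = 16.

14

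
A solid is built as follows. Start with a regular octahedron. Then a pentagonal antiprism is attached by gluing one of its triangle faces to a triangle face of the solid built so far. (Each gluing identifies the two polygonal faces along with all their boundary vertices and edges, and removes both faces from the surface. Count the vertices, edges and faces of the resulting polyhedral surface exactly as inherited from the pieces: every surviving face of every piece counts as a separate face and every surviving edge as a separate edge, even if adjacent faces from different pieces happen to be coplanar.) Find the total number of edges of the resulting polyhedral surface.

A regular octahedron: V=6, E=12, F=8.
Attach a pentagonal antiprism (V=10, E=20, F=12) along a 3-gon: merge 3 vertices and 3 edges, delete both glued faces → V=13, E=29, F=18.
Check: V − E + F = 13 − 29 + 18 = 2.

29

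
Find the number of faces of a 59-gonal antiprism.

An antiprism on an n-gon has two n-gon caps and 2n triangles: V = 2·59 = 118, E = 4·59 = 236, F = 2·59 + 2 = 120.
Check: V − E + F = 118 − 236 + 120 = 2.

120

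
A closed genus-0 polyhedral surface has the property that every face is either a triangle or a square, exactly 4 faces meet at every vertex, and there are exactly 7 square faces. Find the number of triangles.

8

Let x be the number of triangles; then F = 7 + x.
Edge–face incidences: 2E = 4·7 + 3·x = 28 + 3x.
Every vertex has degree 4, so 4V = 2E.
Euler: V − E + F = 2 ⇒ (2E)/4 − E + (7 + x) = 2.
Multiply by 8: 2·(2E) − 4·(2E) + 8·(7 + x) = 16, i.e. 56 + 8x − 2·(28 + 3x) = 16.
Collecting terms: 2x = 16, so x = 8.
Then 2E = 28 + 3·8 = 52, so E = 26, V = 2E/4 = 13, F = 7 + 8 = 15.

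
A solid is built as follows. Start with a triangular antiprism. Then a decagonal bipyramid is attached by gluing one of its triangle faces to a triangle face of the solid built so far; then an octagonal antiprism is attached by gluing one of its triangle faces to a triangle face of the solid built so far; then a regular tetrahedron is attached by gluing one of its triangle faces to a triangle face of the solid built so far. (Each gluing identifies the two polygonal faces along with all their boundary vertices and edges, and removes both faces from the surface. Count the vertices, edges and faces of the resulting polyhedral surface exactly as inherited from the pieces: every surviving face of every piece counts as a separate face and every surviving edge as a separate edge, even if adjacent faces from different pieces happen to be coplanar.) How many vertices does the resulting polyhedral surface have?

A triangular antiprism: V=6, E=12, F=8.
Attach a decagonal bipyramid (V=12, E=30, F=20) along a 3-gon: merge 3 vertices and 3 edges, delete both glued faces → V=15, E=39, F=26.
Attach an octagonal antiprism (V=16, E=32, F=18) along a 3-gon: merge 3 vertices and 3 edges, delete both glued faces → V=28, E=68, F=42.
Attach a regular tetrahedron (V=4, E=6, F=4) along a 3-gon: merge 3 vertices and 3 edges, delete both glued faces → V=29, E=71, F=44.
Check: V − E + F = 29 − 71 + 44 = 2.

29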